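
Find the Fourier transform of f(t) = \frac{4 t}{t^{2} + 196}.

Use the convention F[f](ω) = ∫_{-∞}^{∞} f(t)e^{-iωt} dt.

F(ω) = - 4 i \pi e^{- 14 \left|{\omega}\right|} \operatorname{sign}{\left(\omega \right)}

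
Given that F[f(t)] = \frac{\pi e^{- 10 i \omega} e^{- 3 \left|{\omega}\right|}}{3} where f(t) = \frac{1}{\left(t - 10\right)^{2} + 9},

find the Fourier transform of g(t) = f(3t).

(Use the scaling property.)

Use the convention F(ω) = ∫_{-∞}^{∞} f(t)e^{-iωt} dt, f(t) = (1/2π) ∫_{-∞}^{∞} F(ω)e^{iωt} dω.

F[g](ω) = \frac{\pi e^{- \frac{10 i \omega}{3} - \left|{\omega}\right|}}{9}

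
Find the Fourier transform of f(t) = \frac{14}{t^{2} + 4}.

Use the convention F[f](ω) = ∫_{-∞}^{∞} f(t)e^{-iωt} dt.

F(ω) = 7 \pi e^{- 2 \left|{\omega}\right|}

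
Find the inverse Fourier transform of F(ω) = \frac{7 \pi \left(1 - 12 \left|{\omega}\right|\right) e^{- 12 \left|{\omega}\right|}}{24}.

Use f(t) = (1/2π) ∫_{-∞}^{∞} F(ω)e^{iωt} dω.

f(t) = \frac{7 t^{2}}{\left(t^{2} + 144\right)^{2}}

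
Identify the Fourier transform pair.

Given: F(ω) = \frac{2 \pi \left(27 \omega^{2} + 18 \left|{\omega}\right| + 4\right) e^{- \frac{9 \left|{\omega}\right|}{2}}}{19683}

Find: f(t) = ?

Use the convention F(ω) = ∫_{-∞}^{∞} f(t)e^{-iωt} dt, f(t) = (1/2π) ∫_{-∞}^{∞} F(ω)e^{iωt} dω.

f(t) = \frac{2}{\left(t^{2} + \frac{81}{4}\right)^{3}}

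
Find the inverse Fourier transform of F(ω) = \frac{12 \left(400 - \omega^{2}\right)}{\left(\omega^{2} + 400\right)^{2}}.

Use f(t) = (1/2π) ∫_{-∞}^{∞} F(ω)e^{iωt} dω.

f(t) = 6 e^{- 20 \left|{t}\right|} \left|{t}\right|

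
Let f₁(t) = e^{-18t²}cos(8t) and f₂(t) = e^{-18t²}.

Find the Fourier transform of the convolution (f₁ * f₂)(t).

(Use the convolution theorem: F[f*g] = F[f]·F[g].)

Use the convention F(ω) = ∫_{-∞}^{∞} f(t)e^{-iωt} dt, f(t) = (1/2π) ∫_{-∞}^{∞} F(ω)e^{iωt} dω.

F[f₁*f₂](ω) = \frac{\pi \left(e^{\frac{4 \omega}{9}} + 1\right) e^{- \frac{\omega^{2}}{36} - \frac{2 \omega}{9} - \frac{8}{9}}}{36}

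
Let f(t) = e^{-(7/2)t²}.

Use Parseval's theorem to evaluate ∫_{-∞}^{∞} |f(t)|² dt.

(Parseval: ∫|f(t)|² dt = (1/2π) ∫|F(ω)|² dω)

∫|f(t)|² dt = \frac{\sqrt{7} \sqrt{\pi}}{7}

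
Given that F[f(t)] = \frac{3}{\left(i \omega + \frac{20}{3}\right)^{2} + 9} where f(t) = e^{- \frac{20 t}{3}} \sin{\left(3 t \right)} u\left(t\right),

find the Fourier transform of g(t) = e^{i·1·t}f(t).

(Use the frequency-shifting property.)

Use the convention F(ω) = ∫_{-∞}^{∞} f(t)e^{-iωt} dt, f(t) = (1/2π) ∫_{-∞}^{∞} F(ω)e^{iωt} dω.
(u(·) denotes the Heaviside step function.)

F[g](ω) = \frac{27}{\left(3 i \left(\omega - 1\right) + 20\right)^{2} + 81}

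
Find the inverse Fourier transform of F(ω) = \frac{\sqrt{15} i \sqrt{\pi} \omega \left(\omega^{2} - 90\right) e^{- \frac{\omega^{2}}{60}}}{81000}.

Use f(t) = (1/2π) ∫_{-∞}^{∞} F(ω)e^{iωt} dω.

f(t) = 5 t^{3} e^{- 15 t^{2}}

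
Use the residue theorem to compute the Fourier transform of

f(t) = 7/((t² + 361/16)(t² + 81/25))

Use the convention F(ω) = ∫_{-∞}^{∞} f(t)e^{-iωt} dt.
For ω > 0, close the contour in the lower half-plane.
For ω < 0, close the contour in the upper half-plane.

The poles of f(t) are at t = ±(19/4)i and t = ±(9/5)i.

Let g(z) = f(z)e^{-iωz}; for large |z| the factor e^{-iωz} decays in the lower half-plane when ω > 0 and in the upper half-plane when ω < 0.

Case ω > 0 (lower half-plane, clockwise contour ⇒ F(ω) = -2πi·ΣRes):
  Res_{z = - \frac{19 i}{4}} g(z) = - \frac{5600 i e^{- \frac{19 \omega}{4}}}{146851}
  Res_{z = - \frac{9 i}{5}} g(z) = \frac{7000 i e^{- \frac{9 \omega}{5}}}{69561}
  F(ω) = -2πi·ΣRes = - \frac{11200 \pi e^{- \frac{19 \omega}{4}}}{146851} + \frac{14000 \pi e^{- \frac{9 \omega}{5}}}{69561}

Case ω < 0 (upper half-plane, counterclockwise contour ⇒ F(ω) = +2πi·ΣRes):
  Res_{z = \frac{19 i}{4}} g(z) = \frac{5600 i e^{\frac{19 \omega}{4}}}{146851}
  Res_{z = \frac{9 i}{5}} g(z) = - \frac{7000 i e^{\frac{9 \omega}{5}}}{69561}
  F(ω) = 2πi·ΣRes = \frac{2800 \pi \left(95 e^{\frac{9 \omega}{5}} - 36 e^{\frac{19 \omega}{4}}\right)}{1321659}

Both cases combine into a single formula in |ω|:

F(ω) = - \frac{11200 \pi e^{- \frac{19 \left|{\omega}\right|}{4}}}{146851} + \frac{14000 \pi e^{- \frac{9 \left|{\omega}\right|}{5}}}{69561}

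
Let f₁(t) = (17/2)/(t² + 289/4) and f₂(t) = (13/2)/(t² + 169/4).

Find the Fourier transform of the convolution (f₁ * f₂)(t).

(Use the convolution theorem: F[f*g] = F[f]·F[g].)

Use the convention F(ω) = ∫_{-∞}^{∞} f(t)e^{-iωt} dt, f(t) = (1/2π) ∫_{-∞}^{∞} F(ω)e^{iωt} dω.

F[f₁*f₂](ω) = \pi^{2} e^{- 15 \left|{\omega}\right|}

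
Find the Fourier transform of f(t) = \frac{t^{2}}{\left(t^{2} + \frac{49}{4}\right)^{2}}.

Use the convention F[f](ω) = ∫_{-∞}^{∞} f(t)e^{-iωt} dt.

F(ω) = \frac{\pi \left(2 - 7 \left|{\omega}\right|\right) e^{- \frac{7 \left|{\omega}\right|}{2}}}{14}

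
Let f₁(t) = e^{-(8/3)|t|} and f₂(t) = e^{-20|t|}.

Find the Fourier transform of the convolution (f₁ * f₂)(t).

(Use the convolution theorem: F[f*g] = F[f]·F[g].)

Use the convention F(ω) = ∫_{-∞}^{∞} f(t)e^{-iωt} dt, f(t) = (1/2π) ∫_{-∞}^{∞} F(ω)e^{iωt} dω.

F[f₁*f₂](ω) = \frac{1920}{\left(\omega^{2} + 400\right) \left(9 \omega^{2} + 64\right)}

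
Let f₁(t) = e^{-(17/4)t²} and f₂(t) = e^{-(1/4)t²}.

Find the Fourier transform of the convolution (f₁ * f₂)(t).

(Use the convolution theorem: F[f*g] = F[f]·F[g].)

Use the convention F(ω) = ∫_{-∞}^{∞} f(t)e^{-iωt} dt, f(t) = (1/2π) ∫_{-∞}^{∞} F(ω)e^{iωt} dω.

F[f₁*f₂](ω) = \frac{4 \sqrt{17} \pi e^{- \frac{18 \omega^{2}}{17}}}{17}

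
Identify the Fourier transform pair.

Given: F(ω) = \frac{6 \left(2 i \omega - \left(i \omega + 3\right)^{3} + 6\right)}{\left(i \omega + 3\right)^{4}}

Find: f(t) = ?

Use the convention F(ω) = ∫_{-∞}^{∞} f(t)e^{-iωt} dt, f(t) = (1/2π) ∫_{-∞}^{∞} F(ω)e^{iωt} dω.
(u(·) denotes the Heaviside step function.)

f(t) = 6 \left(t^{2} - 1\right) e^{- 3 t} u\left(t\right)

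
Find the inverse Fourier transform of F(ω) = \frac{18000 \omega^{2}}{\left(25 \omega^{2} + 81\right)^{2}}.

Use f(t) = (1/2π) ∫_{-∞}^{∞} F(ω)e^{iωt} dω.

f(t) = 4 \left(1 - \frac{9 \left|{t}\right|}{5}\right) e^{- \frac{9 \left|{t}\right|}{5}}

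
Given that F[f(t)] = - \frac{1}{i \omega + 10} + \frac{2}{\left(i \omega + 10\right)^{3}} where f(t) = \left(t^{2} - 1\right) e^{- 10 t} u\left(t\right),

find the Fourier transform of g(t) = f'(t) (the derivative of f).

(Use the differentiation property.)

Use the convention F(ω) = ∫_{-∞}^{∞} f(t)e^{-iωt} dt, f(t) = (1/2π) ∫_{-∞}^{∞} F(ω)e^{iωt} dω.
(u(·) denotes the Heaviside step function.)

F[g](ω) = \frac{i \omega \left(2 i \omega - \left(i \omega + 10\right)^{3} + 20\right)}{\left(i \omega + 10\right)^{4}}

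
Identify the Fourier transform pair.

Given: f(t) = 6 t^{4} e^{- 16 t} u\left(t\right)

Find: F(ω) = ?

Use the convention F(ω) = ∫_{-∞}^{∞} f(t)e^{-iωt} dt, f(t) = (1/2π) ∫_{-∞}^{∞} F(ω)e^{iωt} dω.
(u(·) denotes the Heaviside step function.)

F(ω) = \frac{144}{\left(i \omega + 16\right)^{5}}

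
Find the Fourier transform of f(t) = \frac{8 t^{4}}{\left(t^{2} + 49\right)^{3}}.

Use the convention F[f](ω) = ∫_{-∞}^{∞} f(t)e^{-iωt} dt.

F(ω) = \frac{\pi \left(49 \omega^{2} - 35 \left|{\omega}\right| + 3\right) e^{- 7 \left|{\omega}\right|}}{7}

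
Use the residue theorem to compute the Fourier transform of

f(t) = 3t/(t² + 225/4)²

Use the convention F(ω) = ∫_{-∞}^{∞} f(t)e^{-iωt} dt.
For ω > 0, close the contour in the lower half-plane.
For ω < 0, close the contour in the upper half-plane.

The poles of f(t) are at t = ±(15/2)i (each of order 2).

Let g(z) = f(z)e^{-iωz}; for large |z| the factor e^{-iωz} decays in the lower half-plane when ω > 0 and in the upper half-plane when ω < 0.

Case ω > 0 (lower half-plane, clockwise contour ⇒ F(ω) = -2πi·ΣRes):
  Res_{z = - \frac{15 i}{2}} g(z) = \frac{\omega e^{- \frac{15 \omega}{2}}}{10} (pole of order 2)
  F(ω) = -2πi·ΣRes = - \frac{i \pi \omega e^{- \frac{15 \omega}{2}}}{5}

Case ω < 0 (upper half-plane, counterclockwise contour ⇒ F(ω) = +2πi·ΣRes):
  Res_{z = \frac{15 i}{2}} g(z) = - \frac{\omega e^{\frac{15 \omega}{2}}}{10} (pole of order 2)
  F(ω) = 2πi·ΣRes = - \frac{i \pi \omega e^{\frac{15 \omega}{2}}}{5}

Both cases combine into a single formula in |ω|:

F(ω) = - \frac{i \pi \omega e^{- \frac{15 \left|{\omega}\right|}{2}}}{5}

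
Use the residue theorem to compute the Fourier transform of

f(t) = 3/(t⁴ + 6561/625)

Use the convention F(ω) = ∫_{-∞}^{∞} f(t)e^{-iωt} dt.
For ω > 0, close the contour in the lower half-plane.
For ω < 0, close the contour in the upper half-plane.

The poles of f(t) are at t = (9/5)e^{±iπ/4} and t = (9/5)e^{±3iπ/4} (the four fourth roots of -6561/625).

Let g(z) = f(z)e^{-iωz}; for large |z| the factor e^{-iωz} decays in the lower half-plane when ω > 0 and in the upper half-plane when ω < 0.

Case ω > 0 (lower half-plane, clockwise contour ⇒ F(ω) = -2πi·ΣRes):
  Res_{z = - \frac{9 \sqrt{2}}{10} - \frac{9 \sqrt{2} i}{10}} g(z) = \frac{125 \sqrt{2} i \left(1 - i\right) e^{\frac{9 \sqrt{2} \omega \left(-1 + i\right)}{10}}}{1944}
  Res_{z = \frac{9 \sqrt{2}}{10} - \frac{9 \sqrt{2} i}{10}} g(z) = \frac{125 \sqrt{2} i \left(1 + i\right) e^{- \frac{9 \sqrt{2} \omega \left(1 + i\right)}{10}}}{1944}
  F(ω) = -2πi·ΣRes = \frac{125 \sqrt{2} \pi \left(1 - i\right) \left(e^{\frac{9 \sqrt{2} i \omega}{5}} + i\right) e^{- \frac{9 \sqrt{2} \omega \left(1 + i\right)}{10}}}{972} = \frac{125 \pi e^{- \frac{9 \sqrt{2} \omega}{10}} \sin{\left(\frac{9 \sqrt{2} \omega}{10} + \frac{\pi}{4} \right)}}{243}

Case ω < 0 (upper half-plane, counterclockwise contour ⇒ F(ω) = +2πi·ΣRes):
  Res_{z = \frac{9 \sqrt{2}}{10} + \frac{9 \sqrt{2} i}{10}} g(z) = \frac{125 \sqrt{2} i \left(-1 + i\right) e^{\frac{9 \sqrt{2} \omega \left(1 - i\right)}{10}}}{1944}
  Res_{z = - \frac{9 \sqrt{2}}{10} + \frac{9 \sqrt{2} i}{10}} g(z) = \frac{125 \sqrt{2} \left(1 - i\right) e^{\frac{9 \sqrt{2} \omega \left(1 + i\right)}{10}}}{1944}
  F(ω) = 2πi·ΣRes = - \frac{125 \sqrt{2} i \pi \left(i \left(1 - i\right) e^{\frac{9 \sqrt{2} \omega \left(1 - i\right)}{10}} - \left(1 - i\right) e^{\frac{9 \sqrt{2} \omega \left(1 + i\right)}{10}}\right)}{972} = \frac{125 \pi e^{\frac{9 \sqrt{2} \omega}{10}} \cos{\left(\frac{9 \sqrt{2} \omega}{10} + \frac{\pi}{4} \right)}}{243}

Both cases combine into a single formula in |ω|:

F(ω) = \frac{125 \pi e^{- \frac{9 \sqrt{2} \left|{\omega}\right|}{10}} \sin{\left(\frac{9 \sqrt{2} \left|{\omega}\right|}{10} + \frac{\pi}{4} \right)}}{243}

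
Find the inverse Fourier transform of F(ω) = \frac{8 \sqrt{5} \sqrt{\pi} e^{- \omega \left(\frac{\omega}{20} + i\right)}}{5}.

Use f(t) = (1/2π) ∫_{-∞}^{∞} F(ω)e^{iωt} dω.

f(t) = 8 e^{- 5 \left(t - 1\right)^{2}}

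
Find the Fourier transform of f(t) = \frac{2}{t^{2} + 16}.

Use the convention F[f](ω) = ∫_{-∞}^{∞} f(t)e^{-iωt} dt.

F(ω) = \frac{\pi e^{- 4 \left|{\omega}\right|}}{2}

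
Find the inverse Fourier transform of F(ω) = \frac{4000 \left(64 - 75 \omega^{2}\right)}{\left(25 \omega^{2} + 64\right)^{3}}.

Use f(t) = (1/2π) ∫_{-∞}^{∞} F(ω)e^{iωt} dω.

f(t) = t^{2} e^{- \frac{8 \left|{t}\right|}{5}}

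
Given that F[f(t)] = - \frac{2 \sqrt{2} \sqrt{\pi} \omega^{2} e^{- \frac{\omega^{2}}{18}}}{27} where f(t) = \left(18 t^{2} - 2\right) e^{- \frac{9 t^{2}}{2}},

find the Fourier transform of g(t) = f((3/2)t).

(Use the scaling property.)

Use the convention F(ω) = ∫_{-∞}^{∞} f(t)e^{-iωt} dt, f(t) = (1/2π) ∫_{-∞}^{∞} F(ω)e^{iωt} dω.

F[g](ω) = - \frac{16 \sqrt{2} \sqrt{\pi} \omega^{2} e^{- \frac{2 \omega^{2}}{81}}}{729}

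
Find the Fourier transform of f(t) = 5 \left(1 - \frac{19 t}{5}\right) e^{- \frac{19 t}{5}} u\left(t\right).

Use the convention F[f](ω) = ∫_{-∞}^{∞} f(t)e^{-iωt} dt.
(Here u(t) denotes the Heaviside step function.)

F(ω) = \frac{125 i \omega}{- 25 \omega^{2} + 190 i \omega + 361}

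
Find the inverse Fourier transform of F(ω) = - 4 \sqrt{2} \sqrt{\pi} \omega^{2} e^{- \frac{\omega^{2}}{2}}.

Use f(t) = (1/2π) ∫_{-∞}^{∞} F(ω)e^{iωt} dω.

f(t) = 2 \left(2 t^{2} - 2\right) e^{- \frac{t^{2}}{2}}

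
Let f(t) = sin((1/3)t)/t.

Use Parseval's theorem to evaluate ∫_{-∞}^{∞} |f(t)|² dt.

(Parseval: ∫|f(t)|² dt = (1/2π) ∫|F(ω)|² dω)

∫|f(t)|² dt = \frac{\pi}{3}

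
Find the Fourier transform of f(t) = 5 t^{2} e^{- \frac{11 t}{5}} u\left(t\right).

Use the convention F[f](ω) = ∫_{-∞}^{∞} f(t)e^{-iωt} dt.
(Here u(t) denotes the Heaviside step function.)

F(ω) = \frac{1250}{\left(5 i \omega + 11\right)^{3}}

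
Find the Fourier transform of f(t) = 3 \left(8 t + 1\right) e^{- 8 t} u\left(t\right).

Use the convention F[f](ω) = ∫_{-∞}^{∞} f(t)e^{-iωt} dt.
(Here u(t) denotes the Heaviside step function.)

F(ω) = \frac{3 \left(- i \omega - 16\right)}{\omega^{2} - 16 i \omega - 64}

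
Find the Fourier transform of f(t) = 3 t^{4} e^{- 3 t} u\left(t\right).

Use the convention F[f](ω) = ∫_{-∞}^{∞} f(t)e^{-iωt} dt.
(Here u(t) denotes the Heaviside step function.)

F(ω) = \frac{72}{\left(i \omega + 3\right)^{5}}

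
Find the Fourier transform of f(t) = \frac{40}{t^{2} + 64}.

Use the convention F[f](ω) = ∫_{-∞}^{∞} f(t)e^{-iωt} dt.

F(ω) = 5 \pi e^{- 8 \left|{\omega}\right|}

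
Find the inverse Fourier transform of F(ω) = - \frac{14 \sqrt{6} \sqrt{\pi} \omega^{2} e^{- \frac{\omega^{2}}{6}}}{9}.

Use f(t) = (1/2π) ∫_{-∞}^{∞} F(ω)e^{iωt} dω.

f(t) = 7 \left(6 t^{2} - 2\right) e^{- \frac{3 t^{2}}{2}}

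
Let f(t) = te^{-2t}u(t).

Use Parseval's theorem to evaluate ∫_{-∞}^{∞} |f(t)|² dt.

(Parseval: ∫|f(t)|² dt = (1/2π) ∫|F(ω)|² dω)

∫|f(t)|² dt = \frac{1}{32}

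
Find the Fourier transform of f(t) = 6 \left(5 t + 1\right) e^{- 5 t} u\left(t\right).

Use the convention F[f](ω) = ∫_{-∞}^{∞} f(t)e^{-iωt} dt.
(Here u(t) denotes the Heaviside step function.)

F(ω) = \frac{6 \left(- i \omega - 10\right)}{\omega^{2} - 10 i \omega - 25}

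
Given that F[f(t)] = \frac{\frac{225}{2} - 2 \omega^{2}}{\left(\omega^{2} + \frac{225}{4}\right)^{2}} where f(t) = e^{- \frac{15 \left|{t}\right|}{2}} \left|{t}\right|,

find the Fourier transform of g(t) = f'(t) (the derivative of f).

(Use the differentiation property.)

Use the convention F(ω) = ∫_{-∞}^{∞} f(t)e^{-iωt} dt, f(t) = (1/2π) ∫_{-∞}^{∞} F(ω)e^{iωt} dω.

F[g](ω) = - \frac{8 i \omega \left(4 \omega^{2} - 225\right)}{\left(4 \omega^{2} + 225\right)^{2}}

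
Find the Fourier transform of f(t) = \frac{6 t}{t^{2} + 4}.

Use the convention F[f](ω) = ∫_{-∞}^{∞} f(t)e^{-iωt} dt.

F(ω) = - 6 i \pi e^{- 2 \left|{\omega}\right|} \operatorname{sign}{\left(\omega \right)}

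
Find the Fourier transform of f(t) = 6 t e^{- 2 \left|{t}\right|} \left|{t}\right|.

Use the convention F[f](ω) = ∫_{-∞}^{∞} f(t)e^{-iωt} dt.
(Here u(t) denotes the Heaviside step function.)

F(ω) = \frac{24 i \omega \left(\omega^{2} - 12\right)}{\left(\omega^{2} + 4\right)^{3}}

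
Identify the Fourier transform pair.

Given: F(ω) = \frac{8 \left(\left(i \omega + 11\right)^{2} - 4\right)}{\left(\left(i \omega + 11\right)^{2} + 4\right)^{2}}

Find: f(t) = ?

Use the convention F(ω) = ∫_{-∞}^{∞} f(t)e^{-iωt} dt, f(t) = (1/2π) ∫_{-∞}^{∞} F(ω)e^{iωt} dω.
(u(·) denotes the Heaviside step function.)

f(t) = 8 t e^{- 11 t} \cos{\left(2 t \right)} u\left(t\right)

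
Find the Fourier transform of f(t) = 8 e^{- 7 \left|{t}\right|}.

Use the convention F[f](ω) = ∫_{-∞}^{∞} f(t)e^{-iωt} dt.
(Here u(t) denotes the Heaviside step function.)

F(ω) = \frac{112}{\omega^{2} + 49}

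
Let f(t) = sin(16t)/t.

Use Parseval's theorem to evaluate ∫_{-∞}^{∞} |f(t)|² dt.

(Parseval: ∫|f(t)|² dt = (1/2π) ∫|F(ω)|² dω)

∫|f(t)|² dt = 16 \pi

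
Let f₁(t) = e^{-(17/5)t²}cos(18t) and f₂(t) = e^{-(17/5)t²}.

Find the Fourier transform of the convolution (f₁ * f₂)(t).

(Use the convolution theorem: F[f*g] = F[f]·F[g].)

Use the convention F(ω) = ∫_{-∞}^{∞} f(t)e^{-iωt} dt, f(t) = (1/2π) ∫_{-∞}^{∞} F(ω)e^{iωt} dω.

F[f₁*f₂](ω) = \frac{5 \pi \left(e^{\frac{90 \omega}{17}} + 1\right) e^{- \frac{5 \omega^{2}}{34} - \frac{45 \omega}{17} - \frac{405}{17}}}{34}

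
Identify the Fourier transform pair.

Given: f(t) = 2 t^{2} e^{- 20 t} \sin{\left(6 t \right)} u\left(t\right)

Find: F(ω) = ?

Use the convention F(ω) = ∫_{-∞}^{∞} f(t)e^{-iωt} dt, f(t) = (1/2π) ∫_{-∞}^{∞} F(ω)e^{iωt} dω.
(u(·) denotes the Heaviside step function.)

F(ω) = \frac{72 \left(\left(i \omega + 20\right)^{2} - 12\right)}{\left(\left(i \omega + 20\right)^{2} + 36\right)^{3}}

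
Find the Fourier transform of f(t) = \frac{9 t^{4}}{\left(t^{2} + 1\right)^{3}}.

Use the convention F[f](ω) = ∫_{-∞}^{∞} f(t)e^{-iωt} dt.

F(ω) = \frac{9 \pi \left(\omega^{2} - 5 \left|{\omega}\right| + 3\right) e^{- \left|{\omega}\right|}}{8}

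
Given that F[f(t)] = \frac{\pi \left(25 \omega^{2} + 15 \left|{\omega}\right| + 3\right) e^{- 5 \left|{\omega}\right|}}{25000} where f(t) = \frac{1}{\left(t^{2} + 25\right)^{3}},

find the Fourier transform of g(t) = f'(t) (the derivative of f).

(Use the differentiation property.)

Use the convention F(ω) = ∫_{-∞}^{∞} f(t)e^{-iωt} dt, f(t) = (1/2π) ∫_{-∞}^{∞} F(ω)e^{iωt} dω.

F[g](ω) = \frac{i \pi \omega \left(25 \omega^{2} + 15 \left|{\omega}\right| + 3\right) e^{- 5 \left|{\omega}\right|}}{25000}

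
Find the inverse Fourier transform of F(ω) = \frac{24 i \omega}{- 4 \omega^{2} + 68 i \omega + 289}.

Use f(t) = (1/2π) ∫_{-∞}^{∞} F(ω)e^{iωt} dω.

f(t) = 6 \left(1 - \frac{17 t}{2}\right) e^{- \frac{17 t}{2}} u\left(t\right)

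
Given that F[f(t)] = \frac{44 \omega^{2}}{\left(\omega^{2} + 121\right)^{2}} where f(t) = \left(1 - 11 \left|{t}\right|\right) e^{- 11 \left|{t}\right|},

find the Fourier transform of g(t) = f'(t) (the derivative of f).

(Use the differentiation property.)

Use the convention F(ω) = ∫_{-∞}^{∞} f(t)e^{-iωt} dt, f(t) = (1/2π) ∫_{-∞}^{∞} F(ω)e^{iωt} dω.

F[g](ω) = \frac{44 i \omega^{3}}{\left(\omega^{2} + 121\right)^{2}}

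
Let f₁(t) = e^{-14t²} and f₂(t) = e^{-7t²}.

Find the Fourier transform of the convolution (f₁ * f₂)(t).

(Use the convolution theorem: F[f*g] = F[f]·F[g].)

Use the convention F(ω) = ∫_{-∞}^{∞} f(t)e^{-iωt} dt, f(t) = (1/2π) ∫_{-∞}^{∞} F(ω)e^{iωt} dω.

F[f₁*f₂](ω) = \frac{\sqrt{2} \pi e^{- \frac{3 \omega^{2}}{56}}}{14}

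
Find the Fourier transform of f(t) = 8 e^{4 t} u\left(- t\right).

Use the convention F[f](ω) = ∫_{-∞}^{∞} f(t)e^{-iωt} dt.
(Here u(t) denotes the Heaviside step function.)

F(ω) = - \frac{8}{i \omega - 4}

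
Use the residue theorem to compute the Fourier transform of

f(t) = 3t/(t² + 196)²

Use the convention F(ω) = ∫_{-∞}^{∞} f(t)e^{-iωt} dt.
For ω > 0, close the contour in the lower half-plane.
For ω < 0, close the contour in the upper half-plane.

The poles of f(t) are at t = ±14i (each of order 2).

Let g(z) = f(z)e^{-iωz}; for large |z| the factor e^{-iωz} decays in the lower half-plane when ω > 0 and in the upper half-plane when ω < 0.

Case ω > 0 (lower half-plane, clockwise contour ⇒ F(ω) = -2πi·ΣRes):
  Res_{z = - 14 i} g(z) = \frac{3 \omega e^{- 14 \omega}}{56} (pole of order 2)
  F(ω) = -2πi·ΣRes = - \frac{3 i \pi \omega e^{- 14 \omega}}{28}

Case ω < 0 (upper half-plane, counterclockwise contour ⇒ F(ω) = +2πi·ΣRes):
  Res_{z = 14 i} g(z) = - \frac{3 \omega e^{14 \omega}}{56} (pole of order 2)
  F(ω) = 2πi·ΣRes = - \frac{3 i \pi \omega e^{14 \omega}}{28}

Both cases combine into a single formula in |ω|:

F(ω) = - \frac{3 i \pi \omega e^{- 14 \left|{\omega}\right|}}{28}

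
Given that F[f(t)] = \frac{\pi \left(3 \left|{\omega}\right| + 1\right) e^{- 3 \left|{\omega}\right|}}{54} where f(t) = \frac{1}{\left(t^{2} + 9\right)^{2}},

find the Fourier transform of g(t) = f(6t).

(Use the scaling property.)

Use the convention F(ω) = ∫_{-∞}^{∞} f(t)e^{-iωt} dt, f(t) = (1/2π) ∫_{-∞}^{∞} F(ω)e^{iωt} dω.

F[g](ω) = \frac{\pi \left(\left|{\omega}\right| + 2\right) e^{- \frac{\left|{\omega}\right|}{2}}}{648}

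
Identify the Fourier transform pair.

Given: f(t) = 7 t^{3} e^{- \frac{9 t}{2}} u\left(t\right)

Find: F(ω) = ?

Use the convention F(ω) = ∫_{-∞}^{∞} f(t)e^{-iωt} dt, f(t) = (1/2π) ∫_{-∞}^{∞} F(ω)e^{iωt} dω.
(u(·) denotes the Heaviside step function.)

F(ω) = \frac{672}{\left(2 i \omega + 9\right)^{4}}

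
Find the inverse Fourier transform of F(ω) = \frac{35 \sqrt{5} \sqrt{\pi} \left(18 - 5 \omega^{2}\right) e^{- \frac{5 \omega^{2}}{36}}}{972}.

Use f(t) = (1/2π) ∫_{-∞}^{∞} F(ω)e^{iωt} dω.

f(t) = 7 t^{2} e^{- \frac{9 t^{2}}{5}}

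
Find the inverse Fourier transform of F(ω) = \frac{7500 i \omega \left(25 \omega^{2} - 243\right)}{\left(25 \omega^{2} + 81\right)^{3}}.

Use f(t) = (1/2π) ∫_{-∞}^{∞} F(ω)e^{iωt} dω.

f(t) = 3 t e^{- \frac{9 \left|{t}\right|}{5}} \left|{t}\right|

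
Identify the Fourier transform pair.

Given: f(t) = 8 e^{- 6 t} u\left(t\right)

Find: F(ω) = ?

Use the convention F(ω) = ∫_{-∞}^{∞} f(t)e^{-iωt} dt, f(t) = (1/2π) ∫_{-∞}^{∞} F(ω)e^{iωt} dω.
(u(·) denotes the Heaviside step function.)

F(ω) = \frac{8}{i \omega + 6}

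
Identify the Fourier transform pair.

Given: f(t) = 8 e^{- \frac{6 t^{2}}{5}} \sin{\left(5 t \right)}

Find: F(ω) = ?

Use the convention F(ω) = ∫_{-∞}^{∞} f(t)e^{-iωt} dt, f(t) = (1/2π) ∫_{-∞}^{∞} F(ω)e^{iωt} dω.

F(ω) = \frac{2 \sqrt{30} i \sqrt{\pi} \left(1 - e^{\frac{25 \omega}{6}}\right) e^{- \frac{5 \omega^{2}}{24} - \frac{25 \omega}{12} - \frac{125}{24}}}{3}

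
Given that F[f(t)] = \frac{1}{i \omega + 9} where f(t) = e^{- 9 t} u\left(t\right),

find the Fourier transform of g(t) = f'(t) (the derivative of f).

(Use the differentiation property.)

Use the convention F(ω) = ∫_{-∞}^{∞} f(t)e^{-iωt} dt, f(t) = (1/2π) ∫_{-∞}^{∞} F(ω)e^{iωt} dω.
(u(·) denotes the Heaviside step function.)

F[g](ω) = \frac{\omega}{\omega - 9 i}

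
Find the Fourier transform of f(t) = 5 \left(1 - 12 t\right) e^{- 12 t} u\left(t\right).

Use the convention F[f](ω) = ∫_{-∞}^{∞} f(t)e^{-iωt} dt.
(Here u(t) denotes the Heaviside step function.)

F(ω) = \frac{5 i \omega}{- \omega^{2} + 24 i \omega + 144}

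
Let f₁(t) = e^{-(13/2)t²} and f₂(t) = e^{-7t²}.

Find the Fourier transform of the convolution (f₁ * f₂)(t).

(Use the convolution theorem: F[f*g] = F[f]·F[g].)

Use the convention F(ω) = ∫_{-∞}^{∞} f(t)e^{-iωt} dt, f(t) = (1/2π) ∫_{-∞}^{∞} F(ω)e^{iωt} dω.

F[f₁*f₂](ω) = \frac{\sqrt{182} \pi e^{- \frac{27 \omega^{2}}{364}}}{91}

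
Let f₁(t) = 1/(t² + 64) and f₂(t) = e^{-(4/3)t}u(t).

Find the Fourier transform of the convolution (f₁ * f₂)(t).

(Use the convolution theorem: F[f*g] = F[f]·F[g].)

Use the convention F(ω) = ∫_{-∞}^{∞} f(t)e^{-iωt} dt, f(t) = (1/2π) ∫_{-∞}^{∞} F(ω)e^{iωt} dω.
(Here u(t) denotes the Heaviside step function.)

F[f₁*f₂](ω) = \frac{3 \pi e^{- 8 \left|{\omega}\right|}}{8 \left(3 i \omega + 4\right)}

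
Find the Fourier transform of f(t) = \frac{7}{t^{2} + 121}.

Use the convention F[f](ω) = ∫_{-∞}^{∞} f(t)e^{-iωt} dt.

F(ω) = \frac{7 \pi e^{- 11 \left|{\omega}\right|}}{11}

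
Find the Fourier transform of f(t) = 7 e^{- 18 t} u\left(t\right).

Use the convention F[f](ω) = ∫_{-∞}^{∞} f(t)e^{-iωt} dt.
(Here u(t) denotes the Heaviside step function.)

F(ω) = \frac{7}{i \omega + 18}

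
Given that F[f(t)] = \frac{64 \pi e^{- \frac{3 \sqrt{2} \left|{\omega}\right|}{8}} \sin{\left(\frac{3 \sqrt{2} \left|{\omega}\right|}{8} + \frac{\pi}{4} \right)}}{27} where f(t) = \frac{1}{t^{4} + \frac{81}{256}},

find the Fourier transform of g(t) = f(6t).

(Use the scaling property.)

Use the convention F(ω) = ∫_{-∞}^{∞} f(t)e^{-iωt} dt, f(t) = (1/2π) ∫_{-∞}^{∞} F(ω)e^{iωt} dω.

F[g](ω) = \frac{32 \pi e^{- \frac{\sqrt{2} \left|{\omega}\right|}{16}} \sin{\left(\frac{\sqrt{2} \left|{\omega}\right|}{16} + \frac{\pi}{4} \right)}}{81}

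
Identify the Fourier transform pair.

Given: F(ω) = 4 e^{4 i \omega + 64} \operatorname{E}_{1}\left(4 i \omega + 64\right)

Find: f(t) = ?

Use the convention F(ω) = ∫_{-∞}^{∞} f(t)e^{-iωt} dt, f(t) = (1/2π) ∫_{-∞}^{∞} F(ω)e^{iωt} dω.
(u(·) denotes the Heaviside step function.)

f(t) = \frac{4 e^{- 16 t} u\left(t\right)}{t + 4}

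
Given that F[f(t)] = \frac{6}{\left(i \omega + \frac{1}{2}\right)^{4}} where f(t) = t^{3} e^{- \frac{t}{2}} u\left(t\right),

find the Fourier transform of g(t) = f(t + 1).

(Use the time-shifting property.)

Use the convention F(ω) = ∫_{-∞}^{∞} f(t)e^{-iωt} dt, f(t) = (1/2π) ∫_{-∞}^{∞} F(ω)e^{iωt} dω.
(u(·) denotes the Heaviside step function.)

F[g](ω) = \frac{96 e^{i \omega}}{\left(2 i \omega + 1\right)^{4}}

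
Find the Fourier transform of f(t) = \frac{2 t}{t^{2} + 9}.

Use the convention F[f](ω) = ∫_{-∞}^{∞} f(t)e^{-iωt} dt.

F(ω) = - 2 i \pi e^{- 3 \left|{\omega}\right|} \operatorname{sign}{\left(\omega \right)}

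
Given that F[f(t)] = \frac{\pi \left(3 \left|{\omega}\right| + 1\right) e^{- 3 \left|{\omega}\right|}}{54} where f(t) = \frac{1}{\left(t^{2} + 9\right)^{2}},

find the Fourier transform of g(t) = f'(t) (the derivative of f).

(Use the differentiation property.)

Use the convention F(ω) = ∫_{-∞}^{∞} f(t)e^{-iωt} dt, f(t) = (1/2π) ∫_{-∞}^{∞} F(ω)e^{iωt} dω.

F[g](ω) = \frac{i \pi \omega \left(3 \left|{\omega}\right| + 1\right) e^{- 3 \left|{\omega}\right|}}{54}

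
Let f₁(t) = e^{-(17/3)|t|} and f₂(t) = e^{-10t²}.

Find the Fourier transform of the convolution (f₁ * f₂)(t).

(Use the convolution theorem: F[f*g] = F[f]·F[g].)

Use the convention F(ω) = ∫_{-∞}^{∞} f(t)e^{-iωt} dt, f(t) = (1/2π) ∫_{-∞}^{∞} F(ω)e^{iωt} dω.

F[f₁*f₂](ω) = \frac{51 \sqrt{10} \sqrt{\pi} e^{- \frac{\omega^{2}}{40}}}{5 \left(9 \omega^{2} + 289\right)}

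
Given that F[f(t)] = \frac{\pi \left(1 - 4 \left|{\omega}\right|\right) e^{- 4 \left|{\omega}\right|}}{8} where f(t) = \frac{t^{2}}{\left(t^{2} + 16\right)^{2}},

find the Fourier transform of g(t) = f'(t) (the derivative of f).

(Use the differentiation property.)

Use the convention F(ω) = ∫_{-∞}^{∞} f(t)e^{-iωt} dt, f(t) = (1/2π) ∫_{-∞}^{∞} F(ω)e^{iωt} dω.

F[g](ω) = \frac{i \pi \omega \left(1 - 4 \left|{\omega}\right|\right) e^{- 4 \left|{\omega}\right|}}{8}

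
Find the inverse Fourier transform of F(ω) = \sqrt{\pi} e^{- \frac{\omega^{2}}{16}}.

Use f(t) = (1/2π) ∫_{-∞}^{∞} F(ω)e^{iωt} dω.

f(t) = 2 e^{- 4 t^{2}}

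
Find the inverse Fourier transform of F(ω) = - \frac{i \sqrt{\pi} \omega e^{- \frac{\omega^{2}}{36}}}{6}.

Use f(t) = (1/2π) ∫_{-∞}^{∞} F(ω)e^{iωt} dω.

f(t) = 9 t e^{- 9 t^{2}}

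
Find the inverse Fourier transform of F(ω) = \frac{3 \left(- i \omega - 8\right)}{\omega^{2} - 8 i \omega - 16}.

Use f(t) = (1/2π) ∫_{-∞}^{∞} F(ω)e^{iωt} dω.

f(t) = 3 \left(4 t + 1\right) e^{- 4 t} u\left(t\right)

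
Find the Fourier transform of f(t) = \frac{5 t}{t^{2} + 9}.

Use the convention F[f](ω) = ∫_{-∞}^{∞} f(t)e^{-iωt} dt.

F(ω) = - 5 i \pi e^{- 3 \left|{\omega}\right|} \operatorname{sign}{\left(\omega \right)}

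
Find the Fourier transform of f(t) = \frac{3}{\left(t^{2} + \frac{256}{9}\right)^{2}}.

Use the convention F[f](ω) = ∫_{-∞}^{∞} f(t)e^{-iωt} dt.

F(ω) = \frac{27 \pi \left(16 \left|{\omega}\right| + 3\right) e^{- \frac{16 \left|{\omega}\right|}{3}}}{8192}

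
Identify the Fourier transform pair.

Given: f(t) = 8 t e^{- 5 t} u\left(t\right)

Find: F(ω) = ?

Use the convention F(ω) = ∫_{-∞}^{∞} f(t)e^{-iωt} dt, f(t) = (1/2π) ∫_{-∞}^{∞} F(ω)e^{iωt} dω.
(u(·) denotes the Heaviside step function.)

F(ω) = \frac{8}{\left(i \omega + 5\right)^{2}}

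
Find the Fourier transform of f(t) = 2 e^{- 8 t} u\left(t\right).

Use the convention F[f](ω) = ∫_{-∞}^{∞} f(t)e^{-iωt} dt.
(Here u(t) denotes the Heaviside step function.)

F(ω) = \frac{2}{i \omega + 8}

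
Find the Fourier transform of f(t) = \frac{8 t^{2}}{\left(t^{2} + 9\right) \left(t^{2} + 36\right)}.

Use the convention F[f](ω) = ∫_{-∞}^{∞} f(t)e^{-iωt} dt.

F(ω) = \frac{8 \pi \left(2 - e^{3 \left|{\omega}\right|}\right) e^{- 6 \left|{\omega}\right|}}{9}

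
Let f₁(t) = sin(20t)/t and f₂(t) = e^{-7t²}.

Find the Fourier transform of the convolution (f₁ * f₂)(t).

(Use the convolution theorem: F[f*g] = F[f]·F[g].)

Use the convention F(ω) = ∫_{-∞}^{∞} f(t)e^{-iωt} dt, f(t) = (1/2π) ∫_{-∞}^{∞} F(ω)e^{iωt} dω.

F[f₁*f₂](ω) = \begin{cases} \frac{\sqrt{7} \pi^{\frac{3}{2}} e^{- \frac{\omega^{2}}{28}}}{7} & \text{for}\: \omega > -20 \wedge \omega < 20 \\0 & \text{otherwise} \end{cases}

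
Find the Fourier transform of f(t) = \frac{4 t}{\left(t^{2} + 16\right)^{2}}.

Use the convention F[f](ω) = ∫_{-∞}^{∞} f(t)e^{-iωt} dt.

F(ω) = - \frac{i \pi \omega e^{- 4 \left|{\omega}\right|}}{2}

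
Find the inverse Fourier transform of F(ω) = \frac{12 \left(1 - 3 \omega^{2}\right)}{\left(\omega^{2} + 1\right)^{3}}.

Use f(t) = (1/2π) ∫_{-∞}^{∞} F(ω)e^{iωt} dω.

f(t) = 3 t^{2} e^{- \left|{t}\right|}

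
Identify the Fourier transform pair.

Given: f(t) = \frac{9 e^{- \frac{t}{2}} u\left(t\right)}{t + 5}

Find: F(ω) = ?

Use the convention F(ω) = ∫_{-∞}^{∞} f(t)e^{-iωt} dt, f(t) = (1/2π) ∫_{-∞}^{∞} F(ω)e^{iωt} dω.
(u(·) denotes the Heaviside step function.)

F(ω) = 9 e^{5 i \omega + \frac{5}{2}} \operatorname{E}_{1}\left(5 i \omega + \frac{5}{2}\right)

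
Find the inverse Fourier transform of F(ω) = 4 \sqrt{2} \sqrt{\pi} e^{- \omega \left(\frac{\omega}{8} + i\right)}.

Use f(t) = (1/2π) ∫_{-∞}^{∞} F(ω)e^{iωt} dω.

f(t) = 8 e^{- 2 \left(t - 1\right)^{2}}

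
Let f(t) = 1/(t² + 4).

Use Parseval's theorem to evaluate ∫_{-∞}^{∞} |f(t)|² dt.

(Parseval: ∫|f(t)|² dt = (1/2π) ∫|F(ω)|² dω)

∫|f(t)|² dt = \frac{\pi}{16}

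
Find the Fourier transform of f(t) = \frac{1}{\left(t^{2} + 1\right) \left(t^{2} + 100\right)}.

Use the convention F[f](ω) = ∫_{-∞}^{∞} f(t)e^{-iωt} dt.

F(ω) = \frac{\pi e^{- \left|{\omega}\right|}}{99} - \frac{\pi e^{- 10 \left|{\omega}\right|}}{990}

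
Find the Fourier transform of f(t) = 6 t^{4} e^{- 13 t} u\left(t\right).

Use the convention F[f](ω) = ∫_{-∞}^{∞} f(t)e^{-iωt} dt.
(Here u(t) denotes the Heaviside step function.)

F(ω) = \frac{144}{\left(i \omega + 13\right)^{5}}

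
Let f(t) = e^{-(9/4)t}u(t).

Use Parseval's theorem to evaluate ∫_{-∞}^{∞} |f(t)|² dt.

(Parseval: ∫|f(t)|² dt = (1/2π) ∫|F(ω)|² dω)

∫|f(t)|² dt = \frac{2}{9}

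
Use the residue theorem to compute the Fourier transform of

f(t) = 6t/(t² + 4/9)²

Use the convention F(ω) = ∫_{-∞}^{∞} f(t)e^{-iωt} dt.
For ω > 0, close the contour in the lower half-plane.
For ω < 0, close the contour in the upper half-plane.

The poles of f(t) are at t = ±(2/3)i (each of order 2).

Let g(z) = f(z)e^{-iωz}; for large |z| the factor e^{-iωz} decays in the lower half-plane when ω > 0 and in the upper half-plane when ω < 0.

Case ω > 0 (lower half-plane, clockwise contour ⇒ F(ω) = -2πi·ΣRes):
  Res_{z = - \frac{2 i}{3}} g(z) = \frac{9 \omega e^{- \frac{2 \omega}{3}}}{4} (pole of order 2)
  F(ω) = -2πi·ΣRes = - \frac{9 i \pi \omega e^{- \frac{2 \omega}{3}}}{2}

Case ω < 0 (upper half-plane, counterclockwise contour ⇒ F(ω) = +2πi·ΣRes):
  Res_{z = \frac{2 i}{3}} g(z) = - \frac{9 \omega e^{\frac{2 \omega}{3}}}{4} (pole of order 2)
  F(ω) = 2πi·ΣRes = - \frac{9 i \pi \omega e^{\frac{2 \omega}{3}}}{2}

Both cases combine into a single formula in |ω|:

F(ω) = - \frac{9 i \pi \omega e^{- \frac{2 \left|{\omega}\right|}{3}}}{2}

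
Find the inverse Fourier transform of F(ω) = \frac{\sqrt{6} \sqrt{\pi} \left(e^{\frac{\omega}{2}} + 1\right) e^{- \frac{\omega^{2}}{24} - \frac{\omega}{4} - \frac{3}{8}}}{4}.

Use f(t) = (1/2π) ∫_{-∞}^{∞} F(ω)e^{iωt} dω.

f(t) = 3 e^{- 6 t^{2}} \cos{\left(3 t \right)}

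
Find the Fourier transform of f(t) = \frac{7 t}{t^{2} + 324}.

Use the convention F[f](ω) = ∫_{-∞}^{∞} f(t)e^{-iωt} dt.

F(ω) = - 7 i \pi e^{- 18 \left|{\omega}\right|} \operatorname{sign}{\left(\omega \right)}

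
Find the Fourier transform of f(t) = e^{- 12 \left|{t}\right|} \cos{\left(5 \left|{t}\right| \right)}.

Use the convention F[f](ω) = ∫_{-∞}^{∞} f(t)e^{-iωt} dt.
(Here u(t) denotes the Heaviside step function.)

F(ω) = \frac{24 \left(\omega^{2} + 169\right)}{\omega^{4} + 238 \omega^{2} + 28561}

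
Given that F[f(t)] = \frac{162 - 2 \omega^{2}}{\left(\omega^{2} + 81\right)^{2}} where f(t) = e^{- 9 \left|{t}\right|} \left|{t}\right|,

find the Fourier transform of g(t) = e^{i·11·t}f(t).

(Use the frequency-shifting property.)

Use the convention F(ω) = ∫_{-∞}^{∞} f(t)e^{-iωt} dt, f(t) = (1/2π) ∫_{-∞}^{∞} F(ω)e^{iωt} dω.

F[g](ω) = \frac{2 \left(81 - \left(\omega - 11\right)^{2}\right)}{\left(\left(\omega - 11\right)^{2} + 81\right)^{2}}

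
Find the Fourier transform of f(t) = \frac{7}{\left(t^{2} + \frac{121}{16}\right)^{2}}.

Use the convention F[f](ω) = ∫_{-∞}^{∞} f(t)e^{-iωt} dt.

F(ω) = \frac{56 \pi \left(11 \left|{\omega}\right| + 4\right) e^{- \frac{11 \left|{\omega}\right|}{4}}}{1331}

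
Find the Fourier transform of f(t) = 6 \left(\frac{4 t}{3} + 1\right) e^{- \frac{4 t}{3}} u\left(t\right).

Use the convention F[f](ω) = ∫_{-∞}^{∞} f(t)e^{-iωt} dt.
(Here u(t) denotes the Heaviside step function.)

F(ω) = \frac{18 \left(- 3 i \omega - 8\right)}{9 \omega^{2} - 24 i \omega - 16}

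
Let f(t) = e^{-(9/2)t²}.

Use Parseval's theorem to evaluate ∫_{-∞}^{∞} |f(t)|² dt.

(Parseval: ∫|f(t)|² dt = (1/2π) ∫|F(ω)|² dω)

∫|f(t)|² dt = \frac{\sqrt{\pi}}{3}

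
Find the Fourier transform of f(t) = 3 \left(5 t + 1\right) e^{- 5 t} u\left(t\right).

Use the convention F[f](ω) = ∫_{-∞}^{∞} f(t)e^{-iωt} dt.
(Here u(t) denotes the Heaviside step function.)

F(ω) = \frac{3 \left(- i \omega - 10\right)}{\omega^{2} - 10 i \omega - 25}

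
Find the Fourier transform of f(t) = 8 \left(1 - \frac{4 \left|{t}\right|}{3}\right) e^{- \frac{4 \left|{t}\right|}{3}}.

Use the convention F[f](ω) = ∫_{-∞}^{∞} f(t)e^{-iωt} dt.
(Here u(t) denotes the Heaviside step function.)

F(ω) = \frac{3456 \omega^{2}}{\left(9 \omega^{2} + 16\right)^{2}}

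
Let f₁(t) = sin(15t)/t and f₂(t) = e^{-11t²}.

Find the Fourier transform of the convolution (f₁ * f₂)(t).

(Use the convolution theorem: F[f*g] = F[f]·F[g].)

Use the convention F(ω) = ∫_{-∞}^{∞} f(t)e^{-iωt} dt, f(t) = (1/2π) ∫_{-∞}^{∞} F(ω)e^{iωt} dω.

F[f₁*f₂](ω) = \begin{cases} \frac{\sqrt{11} \pi^{\frac{3}{2}} e^{- \frac{\omega^{2}}{44}}}{11} & \text{for}\: \omega > -15 \wedge \omega < 15 \\0 & \text{otherwise} \end{cases}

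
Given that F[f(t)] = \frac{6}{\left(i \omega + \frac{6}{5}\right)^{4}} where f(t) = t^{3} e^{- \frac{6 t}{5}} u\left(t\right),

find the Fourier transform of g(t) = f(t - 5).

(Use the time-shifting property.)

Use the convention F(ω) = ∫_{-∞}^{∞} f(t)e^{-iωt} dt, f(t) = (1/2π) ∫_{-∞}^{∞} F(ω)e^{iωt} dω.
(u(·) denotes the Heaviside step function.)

F[g](ω) = \frac{3750 e^{- 5 i \omega}}{\left(5 i \omega + 6\right)^{4}}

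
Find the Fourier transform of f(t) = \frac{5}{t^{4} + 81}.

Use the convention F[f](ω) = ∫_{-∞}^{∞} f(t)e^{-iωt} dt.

F(ω) = \frac{5 \pi e^{- \frac{3 \sqrt{2} \left|{\omega}\right|}{2}} \sin{\left(\frac{3 \sqrt{2} \left|{\omega}\right|}{2} + \frac{\pi}{4} \right)}}{27}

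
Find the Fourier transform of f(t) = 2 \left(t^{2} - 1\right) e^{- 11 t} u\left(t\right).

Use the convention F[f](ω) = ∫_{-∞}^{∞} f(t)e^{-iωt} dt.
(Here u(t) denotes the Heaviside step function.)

F(ω) = \frac{2 \left(2 i \omega - \left(i \omega + 11\right)^{3} + 22\right)}{\left(i \omega + 11\right)^{4}}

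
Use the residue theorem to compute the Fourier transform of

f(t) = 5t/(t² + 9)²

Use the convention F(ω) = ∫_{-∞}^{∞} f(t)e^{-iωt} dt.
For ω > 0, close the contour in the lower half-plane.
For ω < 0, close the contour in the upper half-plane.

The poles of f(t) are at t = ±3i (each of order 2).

Let g(z) = f(z)e^{-iωz}; for large |z| the factor e^{-iωz} decays in the lower half-plane when ω > 0 and in the upper half-plane when ω < 0.

Case ω > 0 (lower half-plane, clockwise contour ⇒ F(ω) = -2πi·ΣRes):
  Res_{z = - 3 i} g(z) = \frac{5 \omega e^{- 3 \omega}}{12} (pole of order 2)
  F(ω) = -2πi·ΣRes = - \frac{5 i \pi \omega e^{- 3 \omega}}{6}

Case ω < 0 (upper half-plane, counterclockwise contour ⇒ F(ω) = +2πi·ΣRes):
  Res_{z = 3 i} g(z) = - \frac{5 \omega e^{3 \omega}}{12} (pole of order 2)
  F(ω) = 2πi·ΣRes = - \frac{5 i \pi \omega e^{3 \omega}}{6}

Both cases combine into a single formula in |ω|:

F(ω) = - \frac{5 i \pi \omega e^{- 3 \left|{\omega}\right|}}{6}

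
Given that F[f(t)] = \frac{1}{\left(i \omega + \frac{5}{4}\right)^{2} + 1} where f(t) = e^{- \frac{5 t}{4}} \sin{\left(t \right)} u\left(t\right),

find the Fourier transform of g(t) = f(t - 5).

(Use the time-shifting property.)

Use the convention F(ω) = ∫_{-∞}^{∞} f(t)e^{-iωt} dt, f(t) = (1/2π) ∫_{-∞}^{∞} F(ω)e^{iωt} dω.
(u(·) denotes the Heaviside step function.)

F[g](ω) = \frac{16 e^{- 5 i \omega}}{\left(4 i \omega + 5\right)^{2} + 16}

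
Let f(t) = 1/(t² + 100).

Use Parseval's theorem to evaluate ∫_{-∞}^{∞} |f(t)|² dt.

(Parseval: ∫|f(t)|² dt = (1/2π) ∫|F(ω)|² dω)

∫|f(t)|² dt = \frac{\pi}{2000}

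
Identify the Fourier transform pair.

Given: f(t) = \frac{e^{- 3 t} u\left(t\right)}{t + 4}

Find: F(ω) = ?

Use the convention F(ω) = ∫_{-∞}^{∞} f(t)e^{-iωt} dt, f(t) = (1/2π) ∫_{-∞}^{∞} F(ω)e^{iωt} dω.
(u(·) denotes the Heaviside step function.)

F(ω) = e^{4 i \omega + 12} \operatorname{E}_{1}\left(4 i \omega + 12\right)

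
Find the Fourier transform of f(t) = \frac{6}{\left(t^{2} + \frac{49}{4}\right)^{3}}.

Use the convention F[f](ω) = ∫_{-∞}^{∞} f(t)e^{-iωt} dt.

F(ω) = \frac{6 \pi \left(49 \omega^{2} + 42 \left|{\omega}\right| + 12\right) e^{- \frac{7 \left|{\omega}\right|}{2}}}{16807}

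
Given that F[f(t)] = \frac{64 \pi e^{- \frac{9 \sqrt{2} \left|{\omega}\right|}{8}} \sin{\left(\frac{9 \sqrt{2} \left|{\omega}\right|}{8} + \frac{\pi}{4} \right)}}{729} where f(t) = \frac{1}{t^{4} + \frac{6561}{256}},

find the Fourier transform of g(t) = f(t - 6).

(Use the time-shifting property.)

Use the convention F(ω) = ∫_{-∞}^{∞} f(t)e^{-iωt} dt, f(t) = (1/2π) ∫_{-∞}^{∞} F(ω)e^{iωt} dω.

F[g](ω) = \frac{64 \pi e^{- 6 i \omega - \frac{9 \sqrt{2} \left|{\omega}\right|}{8}} \sin{\left(\frac{9 \sqrt{2} \left|{\omega}\right|}{8} + \frac{\pi}{4} \right)}}{729}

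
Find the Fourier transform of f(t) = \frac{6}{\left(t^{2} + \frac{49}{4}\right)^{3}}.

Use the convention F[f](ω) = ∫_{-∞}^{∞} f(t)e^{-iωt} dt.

F(ω) = \frac{6 \pi \left(49 \omega^{2} + 42 \left|{\omega}\right| + 12\right) e^{- \frac{7 \left|{\omega}\right|}{2}}}{16807}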